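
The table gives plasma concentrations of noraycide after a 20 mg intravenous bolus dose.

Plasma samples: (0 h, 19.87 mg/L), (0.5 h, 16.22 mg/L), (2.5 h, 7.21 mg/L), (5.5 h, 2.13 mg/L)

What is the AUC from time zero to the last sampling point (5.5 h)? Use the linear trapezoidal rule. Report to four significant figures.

Trapezoidal AUC_0→5.5:
  [0→0.5]: (19.87+16.22)/2 × 0.5 = 9.0225
  [0.5→2.5]: (16.22+7.21)/2 × 2 = 23.43
  [2.5→5.5]: (7.21+2.13)/2 × 3 = 14.01
  Sum = 46.4625 mg/L·h

AUC = 46.46 mg/L·h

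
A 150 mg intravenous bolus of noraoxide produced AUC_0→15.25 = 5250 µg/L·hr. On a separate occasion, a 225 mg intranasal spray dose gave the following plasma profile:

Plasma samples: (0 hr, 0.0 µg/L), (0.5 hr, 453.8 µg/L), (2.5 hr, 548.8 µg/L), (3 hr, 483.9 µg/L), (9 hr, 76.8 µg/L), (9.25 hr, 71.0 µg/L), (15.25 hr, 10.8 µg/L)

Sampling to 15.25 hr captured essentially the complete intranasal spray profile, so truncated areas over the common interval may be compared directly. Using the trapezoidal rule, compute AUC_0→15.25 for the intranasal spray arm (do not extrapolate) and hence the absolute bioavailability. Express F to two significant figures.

Trapezoidal AUC_0→15.25 (intranasal spray):
  [0→0.5]: (0.0+453.8)/2 × 0.5 = 113.45
  [0.5→2.5]: (453.8+548.8)/2 × 2 = 1002.6
  [2.5→3]: (548.8+483.9)/2 × 0.5 = 258.175
  [3→9]: (483.9+76.8)/2 × 6 = 1682.1
  [9→9.25]: (76.8+71.0)/2 × 0.25 = 18.475
  [9.25→15.25]: (71.0+10.8)/2 × 6 = 245.4
  Sum = 3320.2 µg/L·hr
F = (AUC_ev/D_ev)/(AUC_iv/D_iv) = (3320.2/225)/(5250/150) = 14.7564/35 = 0.4216

F = 0.42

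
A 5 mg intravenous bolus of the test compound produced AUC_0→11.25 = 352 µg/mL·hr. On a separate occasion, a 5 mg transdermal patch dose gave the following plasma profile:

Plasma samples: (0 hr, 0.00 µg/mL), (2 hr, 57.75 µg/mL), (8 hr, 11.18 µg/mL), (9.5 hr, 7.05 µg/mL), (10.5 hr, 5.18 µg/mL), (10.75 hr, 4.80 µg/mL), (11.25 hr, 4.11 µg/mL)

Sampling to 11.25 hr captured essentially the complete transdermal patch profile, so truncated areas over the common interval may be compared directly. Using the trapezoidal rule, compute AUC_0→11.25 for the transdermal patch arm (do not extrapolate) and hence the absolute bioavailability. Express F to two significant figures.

F = 0.82

Trapezoidal AUC_0→11.25 (transdermal patch):
  [0→2]: (0.00+57.75)/2 × 2 = 57.75
  [2→8]: (57.75+11.18)/2 × 6 = 206.79
  [8→9.5]: (11.18+7.05)/2 × 1.5 = 13.6725
  [9.5→10.5]: (7.05+5.18)/2 × 1 = 6.115
  [10.5→10.75]: (5.18+4.80)/2 × 0.25 = 1.2475
  [10.75→11.25]: (4.80+4.11)/2 × 0.5 = 2.2275
  Sum = 287.8025 µg/mL·hr
F = (AUC_ev/D_ev)/(AUC_iv/D_iv) = (287.8025/5)/(352/5) = 57.5605/70.4 = 0.8176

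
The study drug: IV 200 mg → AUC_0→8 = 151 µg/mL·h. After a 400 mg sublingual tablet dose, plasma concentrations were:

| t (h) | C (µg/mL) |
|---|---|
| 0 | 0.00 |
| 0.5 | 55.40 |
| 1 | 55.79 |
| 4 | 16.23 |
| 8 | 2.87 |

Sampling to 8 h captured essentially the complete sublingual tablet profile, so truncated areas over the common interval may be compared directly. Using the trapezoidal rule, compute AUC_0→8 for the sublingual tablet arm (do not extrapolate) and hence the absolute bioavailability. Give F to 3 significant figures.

F = 0.622

Trapezoidal AUC_0→8 (sublingual tablet):
  [0→0.5]: (0.00+55.40)/2 × 0.5 = 13.85
  [0.5→1]: (55.40+55.79)/2 × 0.5 = 27.7975
  [1→4]: (55.79+16.23)/2 × 3 = 108.03
  [4→8]: (16.23+2.87)/2 × 4 = 38.2
  Sum = 187.8775 µg/mL·h
F = (AUC_ev/D_ev)/(AUC_iv/D_iv) = (187.8775/400)/(151/200) = 0.46969375/0.755 = 0.6221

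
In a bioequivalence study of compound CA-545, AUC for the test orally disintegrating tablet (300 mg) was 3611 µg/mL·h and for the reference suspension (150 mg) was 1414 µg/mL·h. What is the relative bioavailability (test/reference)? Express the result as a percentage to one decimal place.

F_rel = (AUC_test/D_test) / (AUC_ref/D_ref)
      = (3611/300) / (1414/150)
      = 12.0367 / 9.42667 = 1.2769 = 127.69%

F_rel = 127.7%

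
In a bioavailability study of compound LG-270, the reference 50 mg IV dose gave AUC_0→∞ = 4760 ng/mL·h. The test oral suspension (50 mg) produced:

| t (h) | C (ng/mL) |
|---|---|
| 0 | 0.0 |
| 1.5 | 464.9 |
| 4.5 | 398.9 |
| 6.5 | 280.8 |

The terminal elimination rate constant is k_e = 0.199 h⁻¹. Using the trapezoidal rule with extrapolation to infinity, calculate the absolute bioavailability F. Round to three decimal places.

F = 0.785

Trapezoidal AUC_0→6.5 (oral suspension):
  [0→1.5]: (0.0+464.9)/2 × 1.5 = 348.675
  [1.5→4.5]: (464.9+398.9)/2 × 3 = 1295.7
  [4.5→6.5]: (398.9+280.8)/2 × 2 = 679.7
  Sum = 2324.075 ng/mL·h
Tail: C_last/k_e = 280.8/0.199 = 1411.055
AUC_0→∞ (oral suspension) = 2324.075 + 1411.055 = 3735.13 ng/mL·h
F = (AUC_ev/D_ev)/(AUC_iv/D_iv) = (3735.13/50)/(4760/50) = 74.7026/95.2 = 0.7847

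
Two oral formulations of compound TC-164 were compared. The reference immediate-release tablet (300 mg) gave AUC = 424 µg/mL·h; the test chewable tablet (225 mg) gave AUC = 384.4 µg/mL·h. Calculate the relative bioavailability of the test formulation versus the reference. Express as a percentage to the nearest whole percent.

F_rel = 121%

F_rel = (AUC_test/D_test) / (AUC_ref/D_ref)
      = (384.4/225) / (424/300)
      = 1.70844 / 1.41333 = 1.2088 = 120.88%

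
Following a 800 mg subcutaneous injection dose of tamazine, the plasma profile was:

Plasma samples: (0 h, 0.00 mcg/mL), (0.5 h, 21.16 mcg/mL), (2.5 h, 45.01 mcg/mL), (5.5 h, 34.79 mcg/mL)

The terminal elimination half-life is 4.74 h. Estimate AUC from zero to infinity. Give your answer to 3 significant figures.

AUC = 429 mcg/mL·h

Trapezoidal AUC_0→5.5:
  [0→0.5]: (0.00+21.16)/2 × 0.5 = 5.29
  [0.5→2.5]: (21.16+45.01)/2 × 2 = 66.17
  [2.5→5.5]: (45.01+34.79)/2 × 3 = 119.7
  Sum = 191.16 mcg/mL·h
k_e = ln2 / t½ = 0.693147 / 4.74 = 0.1462 h^-1
Extrapolated tail: C_last / k_e = 34.79 / 0.1462 = 237.962
AUC_0→∞ = 191.16 + 237.962 = 429.122 mcg/mL·h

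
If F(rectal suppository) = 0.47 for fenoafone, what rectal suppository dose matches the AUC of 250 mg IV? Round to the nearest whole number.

For equal systemic exposure: F × D_ev = D_iv
D_ev = D_iv / F = 250 / 0.47 = 531.915 mg

D_rectal = 532 mg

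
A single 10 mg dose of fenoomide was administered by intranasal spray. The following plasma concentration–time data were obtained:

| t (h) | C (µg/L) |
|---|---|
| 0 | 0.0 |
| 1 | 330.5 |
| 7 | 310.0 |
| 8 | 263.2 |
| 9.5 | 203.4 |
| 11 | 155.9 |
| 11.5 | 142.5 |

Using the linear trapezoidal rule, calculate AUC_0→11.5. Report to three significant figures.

AUC = 3070 µg/L·h

Trapezoidal AUC_0→11.5:
  [0→1]: (0.0+330.5)/2 × 1 = 165.25
  [1→7]: (330.5+310.0)/2 × 6 = 1921.5
  [7→8]: (310.0+263.2)/2 × 1 = 286.6
  [8→9.5]: (263.2+203.4)/2 × 1.5 = 349.95
  [9.5→11]: (203.4+155.9)/2 × 1.5 = 269.475
  [11→11.5]: (155.9+142.5)/2 × 0.5 = 74.6
  Sum = 3067.375 µg/L·h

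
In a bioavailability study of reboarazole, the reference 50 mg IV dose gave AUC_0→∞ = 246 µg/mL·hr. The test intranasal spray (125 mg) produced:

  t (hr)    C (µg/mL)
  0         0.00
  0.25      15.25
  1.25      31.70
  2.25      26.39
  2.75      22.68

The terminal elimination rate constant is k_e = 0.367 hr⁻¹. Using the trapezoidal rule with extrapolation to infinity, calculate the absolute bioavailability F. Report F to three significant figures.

Trapezoidal AUC_0→2.75 (intranasal spray):
  [0→0.25]: (0.00+15.25)/2 × 0.25 = 1.90625
  [0.25→1.25]: (15.25+31.70)/2 × 1 = 23.475
  [1.25→2.25]: (31.70+26.39)/2 × 1 = 29.045
  [2.25→2.75]: (26.39+22.68)/2 × 0.5 = 12.2675
  Sum = 66.69375 µg/mL·hr
Tail: C_last/k_e = 22.68/0.367 = 61.798
AUC_0→∞ (intranasal spray) = 66.69375 + 61.798 = 128.49175 µg/mL·hr
F = (AUC_ev/D_ev)/(AUC_iv/D_iv) = (128.49175/125)/(246/50) = 1.027934/4.92 = 0.2089

F = 0.209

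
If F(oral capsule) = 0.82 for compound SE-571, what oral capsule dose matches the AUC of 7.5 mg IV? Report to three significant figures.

D_oral = 9.15 mg

For equal systemic exposure: F × D_ev = D_iv
D_ev = D_iv / F = 7.5 / 0.82 = 9.14634 mg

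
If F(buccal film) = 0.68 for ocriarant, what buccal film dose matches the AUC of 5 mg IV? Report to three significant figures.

D_buccal = 7.35 mg

For equal systemic exposure: F × D_ev = D_iv
D_ev = D_iv / F = 5 / 0.68 = 7.35294 mg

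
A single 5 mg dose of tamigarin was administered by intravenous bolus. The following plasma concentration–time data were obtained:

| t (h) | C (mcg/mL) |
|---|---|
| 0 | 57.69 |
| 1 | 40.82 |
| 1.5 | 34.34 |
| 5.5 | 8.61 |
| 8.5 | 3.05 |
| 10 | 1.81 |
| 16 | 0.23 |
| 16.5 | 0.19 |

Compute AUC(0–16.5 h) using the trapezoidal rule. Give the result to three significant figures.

Trapezoidal AUC_0→16.5:
  [0→1]: (57.69+40.82)/2 × 1 = 49.255
  [1→1.5]: (40.82+34.34)/2 × 0.5 = 18.79
  [1.5→5.5]: (34.34+8.61)/2 × 4 = 85.9
  [5.5→8.5]: (8.61+3.05)/2 × 3 = 17.49
  [8.5→10]: (3.05+1.81)/2 × 1.5 = 3.645
  [10→16]: (1.81+0.23)/2 × 6 = 6.12
  [16→16.5]: (0.23+0.19)/2 × 0.5 = 0.105
  Sum = 181.305 mcg/mL·h

AUC = 181 mcg/mL·h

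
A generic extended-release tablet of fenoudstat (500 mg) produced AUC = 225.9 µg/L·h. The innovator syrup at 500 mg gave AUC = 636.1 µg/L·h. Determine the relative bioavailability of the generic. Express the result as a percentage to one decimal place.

F_rel = 35.5%

F_rel = (AUC_test/D_test) / (AUC_ref/D_ref)
      = (225.9/500) / (636.1/500)
      = 0.4518 / 1.2722 = 0.3551 = 35.51%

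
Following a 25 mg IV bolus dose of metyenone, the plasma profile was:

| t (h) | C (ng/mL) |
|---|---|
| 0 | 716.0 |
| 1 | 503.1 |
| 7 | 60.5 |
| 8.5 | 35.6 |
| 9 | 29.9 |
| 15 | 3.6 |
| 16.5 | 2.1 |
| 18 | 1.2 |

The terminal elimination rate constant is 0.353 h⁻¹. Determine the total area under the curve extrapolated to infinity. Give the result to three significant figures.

AUC = 2500 ng/mL·h

Trapezoidal AUC_0→18:
  [0→1]: (716.0+503.1)/2 × 1 = 609.55
  [1→7]: (503.1+60.5)/2 × 6 = 1690.8
  [7→8.5]: (60.5+35.6)/2 × 1.5 = 72.075
  [8.5→9]: (35.6+29.9)/2 × 0.5 = 16.375
  [9→15]: (29.9+3.6)/2 × 6 = 100.5
  [15→16.5]: (3.6+2.1)/2 × 1.5 = 4.275
  [16.5→18]: (2.1+1.2)/2 × 1.5 = 2.475
  Sum = 2496.05 ng/mL·h
Extrapolated tail: C_last / k_e = 1.2 / 0.353 = 3.399
AUC_0→∞ = 2496.05 + 3.399 = 2499.449 ng/mL·h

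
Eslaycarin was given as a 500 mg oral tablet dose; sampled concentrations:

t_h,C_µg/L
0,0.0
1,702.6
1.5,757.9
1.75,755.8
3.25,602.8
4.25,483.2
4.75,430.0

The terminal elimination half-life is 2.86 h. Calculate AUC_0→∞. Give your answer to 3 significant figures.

AUC = 4470 µg/L·h

Trapezoidal AUC_0→4.75:
  [0→1]: (0.0+702.6)/2 × 1 = 351.3
  [1→1.5]: (702.6+757.9)/2 × 0.5 = 365.125
  [1.5→1.75]: (757.9+755.8)/2 × 0.25 = 189.2125
  [1.75→3.25]: (755.8+602.8)/2 × 1.5 = 1018.95
  [3.25→4.25]: (602.8+483.2)/2 × 1 = 543.0
  [4.25→4.75]: (483.2+430.0)/2 × 0.5 = 228.3
  Sum = 2695.8875 µg/L·h
k_e = ln2 / t½ = 0.693147 / 2.86 = 0.2424 h^-1
Extrapolated tail: C_last / k_e = 430.0 / 0.2424 = 1773.927
AUC_0→∞ = 2695.8875 + 1773.927 = 4469.8145 µg/L·h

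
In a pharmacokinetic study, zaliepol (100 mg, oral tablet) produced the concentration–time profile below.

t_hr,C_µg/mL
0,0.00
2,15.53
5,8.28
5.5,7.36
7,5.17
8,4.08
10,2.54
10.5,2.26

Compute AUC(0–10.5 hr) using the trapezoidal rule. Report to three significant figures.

AUC = 77.0 µg/mL·hr

Trapezoidal AUC_0→10.5:
  [0→2]: (0.00+15.53)/2 × 2 = 15.53
  [2→5]: (15.53+8.28)/2 × 3 = 35.715
  [5→5.5]: (8.28+7.36)/2 × 0.5 = 3.91
  [5.5→7]: (7.36+5.17)/2 × 1.5 = 9.3975
  [7→8]: (5.17+4.08)/2 × 1 = 4.625
  [8→10]: (4.08+2.54)/2 × 2 = 6.62
  [10→10.5]: (2.54+2.26)/2 × 0.5 = 1.2
  Sum = 76.9975 µg/mL·hr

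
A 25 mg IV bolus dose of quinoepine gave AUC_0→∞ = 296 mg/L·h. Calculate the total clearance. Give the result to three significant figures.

CL = Dose_iv / AUC_0→∞
   = 25 / 296 = 0.0844595 L/h

CL = 0.0845 L/h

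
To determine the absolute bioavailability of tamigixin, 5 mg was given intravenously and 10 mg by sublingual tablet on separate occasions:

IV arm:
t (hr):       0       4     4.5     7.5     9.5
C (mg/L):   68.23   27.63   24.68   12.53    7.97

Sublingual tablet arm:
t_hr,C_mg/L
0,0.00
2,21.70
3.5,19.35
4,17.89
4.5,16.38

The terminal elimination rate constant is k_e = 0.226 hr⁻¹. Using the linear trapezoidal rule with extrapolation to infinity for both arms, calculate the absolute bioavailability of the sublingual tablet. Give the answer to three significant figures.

Trapezoidal AUC_0→9.5 (IV):
  [0→4]: (68.23+27.63)/2 × 4 = 191.72
  [4→4.5]: (27.63+24.68)/2 × 0.5 = 13.0775
  [4.5→7.5]: (24.68+12.53)/2 × 3 = 55.815
  [7.5→9.5]: (12.53+7.97)/2 × 2 = 20.5
  Sum = 281.1125 mg/L·hr
IV tail: 7.97/0.226 = 35.265; AUC_iv,0→∞ = 281.1125 + 35.265 = 316.3775 mg/L·hr
Trapezoidal AUC_0→4.5 (sublingual tablet):
  [0→2]: (0.00+21.70)/2 × 2 = 21.7
  [2→3.5]: (21.70+19.35)/2 × 1.5 = 30.7875
  [3.5→4]: (19.35+17.89)/2 × 0.5 = 9.31
  [4→4.5]: (17.89+16.38)/2 × 0.5 = 8.5675
  Sum = 70.365 mg/L·hr
sublingual tablet tail: 16.38/0.226 = 72.478; AUC_ev,0→∞ = 70.365 + 72.478 = 142.843 mg/L·hr
F = (AUC_ev/D_ev)/(AUC_iv/D_iv) = (142.843/10)/(316.3775/5) = 14.2843/63.2755 = 0.2257

F = 0.226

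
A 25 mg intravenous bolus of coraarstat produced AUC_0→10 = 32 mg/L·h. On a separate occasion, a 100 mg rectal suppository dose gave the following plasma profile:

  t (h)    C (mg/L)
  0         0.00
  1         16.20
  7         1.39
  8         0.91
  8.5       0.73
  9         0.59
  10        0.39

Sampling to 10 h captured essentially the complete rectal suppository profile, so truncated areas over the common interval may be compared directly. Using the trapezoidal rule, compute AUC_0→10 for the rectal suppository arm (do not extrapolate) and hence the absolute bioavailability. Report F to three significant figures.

Trapezoidal AUC_0→10 (rectal suppository):
  [0→1]: (0.00+16.20)/2 × 1 = 8.1
  [1→7]: (16.20+1.39)/2 × 6 = 52.77
  [7→8]: (1.39+0.91)/2 × 1 = 1.15
  [8→8.5]: (0.91+0.73)/2 × 0.5 = 0.41
  [8.5→9]: (0.73+0.59)/2 × 0.5 = 0.33
  [9→10]: (0.59+0.39)/2 × 1 = 0.49
  Sum = 63.25 mg/L·h
F = (AUC_ev/D_ev)/(AUC_iv/D_iv) = (63.25/100)/(32/25) = 0.6325/1.28 = 0.4941

F = 0.494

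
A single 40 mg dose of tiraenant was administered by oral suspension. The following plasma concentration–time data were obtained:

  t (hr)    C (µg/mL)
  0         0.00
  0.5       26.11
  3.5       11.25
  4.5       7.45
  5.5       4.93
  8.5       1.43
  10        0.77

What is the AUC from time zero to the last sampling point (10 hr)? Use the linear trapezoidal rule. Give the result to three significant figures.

Trapezoidal AUC_0→10:
  [0→0.5]: (0.00+26.11)/2 × 0.5 = 6.5275
  [0.5→3.5]: (26.11+11.25)/2 × 3 = 56.04
  [3.5→4.5]: (11.25+7.45)/2 × 1 = 9.35
  [4.5→5.5]: (7.45+4.93)/2 × 1 = 6.19
  [5.5→8.5]: (4.93+1.43)/2 × 3 = 9.54
  [8.5→10]: (1.43+0.77)/2 × 1.5 = 1.65
  Sum = 89.2975 µg/mL·hr

AUC = 89.3 µg/mL·hr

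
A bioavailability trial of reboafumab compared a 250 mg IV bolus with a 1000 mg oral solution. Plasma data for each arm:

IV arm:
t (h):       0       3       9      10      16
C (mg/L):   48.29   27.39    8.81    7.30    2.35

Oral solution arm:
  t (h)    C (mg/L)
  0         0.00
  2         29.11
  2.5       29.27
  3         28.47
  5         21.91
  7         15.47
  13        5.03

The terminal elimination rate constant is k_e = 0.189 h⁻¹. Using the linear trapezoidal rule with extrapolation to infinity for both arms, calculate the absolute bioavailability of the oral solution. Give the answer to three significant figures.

F = 0.215

Trapezoidal AUC_0→16 (IV):
  [0→3]: (48.29+27.39)/2 × 3 = 113.52
  [3→9]: (27.39+8.81)/2 × 6 = 108.6
  [9→10]: (8.81+7.30)/2 × 1 = 8.055
  [10→16]: (7.30+2.35)/2 × 6 = 28.95
  Sum = 259.125 mg/L·h
IV tail: 2.35/0.189 = 12.434; AUC_iv,0→∞ = 259.125 + 12.434 = 271.559 mg/L·h
Trapezoidal AUC_0→13 (oral solution):
  [0→2]: (0.00+29.11)/2 × 2 = 29.11
  [2→2.5]: (29.11+29.27)/2 × 0.5 = 14.595
  [2.5→3]: (29.27+28.47)/2 × 0.5 = 14.435
  [3→5]: (28.47+21.91)/2 × 2 = 50.38
  [5→7]: (21.91+15.47)/2 × 2 = 37.38
  [7→13]: (15.47+5.03)/2 × 6 = 61.5
  Sum = 207.4 mg/L·h
oral solution tail: 5.03/0.189 = 26.614; AUC_ev,0→∞ = 207.4 + 26.614 = 234.014 mg/L·h
F = (AUC_ev/D_ev)/(AUC_iv/D_iv) = (234.014/1000)/(271.559/250) = 0.234014/1.086236 = 0.2154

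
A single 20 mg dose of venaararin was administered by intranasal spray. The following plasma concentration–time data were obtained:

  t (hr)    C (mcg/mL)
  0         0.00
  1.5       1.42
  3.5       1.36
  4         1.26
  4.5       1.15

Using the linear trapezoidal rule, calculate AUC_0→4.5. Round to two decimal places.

Trapezoidal AUC_0→4.5:
  [0→1.5]: (0.00+1.42)/2 × 1.5 = 1.065
  [1.5→3.5]: (1.42+1.36)/2 × 2 = 2.78
  [3.5→4]: (1.36+1.26)/2 × 0.5 = 0.655
  [4→4.5]: (1.26+1.15)/2 × 0.5 = 0.6025
  Sum = 5.1025 mcg/mL·hr

AUC = 5.10 mcg/mL·hr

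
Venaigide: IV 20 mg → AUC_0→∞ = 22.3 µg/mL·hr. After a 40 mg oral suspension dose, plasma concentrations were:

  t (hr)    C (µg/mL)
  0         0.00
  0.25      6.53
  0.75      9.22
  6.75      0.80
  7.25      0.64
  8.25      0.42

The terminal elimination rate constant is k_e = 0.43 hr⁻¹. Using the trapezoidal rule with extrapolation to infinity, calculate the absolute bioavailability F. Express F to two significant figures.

F = 0.82

Trapezoidal AUC_0→8.25 (oral suspension):
  [0→0.25]: (0.00+6.53)/2 × 0.25 = 0.81625
  [0.25→0.75]: (6.53+9.22)/2 × 0.5 = 3.9375
  [0.75→6.75]: (9.22+0.80)/2 × 6 = 30.06
  [6.75→7.25]: (0.80+0.64)/2 × 0.5 = 0.36
  [7.25→8.25]: (0.64+0.42)/2 × 1 = 0.53
  Sum = 35.70375 µg/mL·hr
Tail: C_last/k_e = 0.42/0.43 = 0.977
AUC_0→∞ (oral suspension) = 35.70375 + 0.977 = 36.68075 µg/mL·hr
F = (AUC_ev/D_ev)/(AUC_iv/D_iv) = (36.68075/40)/(22.3/20) = 0.91701875/1.115 = 0.8224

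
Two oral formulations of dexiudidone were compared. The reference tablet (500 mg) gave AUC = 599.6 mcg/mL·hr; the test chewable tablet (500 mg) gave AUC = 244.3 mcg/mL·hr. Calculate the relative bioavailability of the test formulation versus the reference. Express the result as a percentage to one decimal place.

F_rel = (AUC_test/D_test) / (AUC_ref/D_ref)
      = (244.3/500) / (599.6/500)
      = 0.4886 / 1.1992 = 0.4074 = 40.74%

F_rel = 40.7%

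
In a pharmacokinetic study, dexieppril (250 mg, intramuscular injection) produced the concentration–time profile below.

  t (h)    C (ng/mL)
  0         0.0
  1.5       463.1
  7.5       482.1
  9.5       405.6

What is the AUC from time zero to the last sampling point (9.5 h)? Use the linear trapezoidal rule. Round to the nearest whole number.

AUC = 4071 ng/mL·h

Trapezoidal AUC_0→9.5:
  [0→1.5]: (0.0+463.1)/2 × 1.5 = 347.325
  [1.5→7.5]: (463.1+482.1)/2 × 6 = 2835.6
  [7.5→9.5]: (482.1+405.6)/2 × 2 = 887.7
  Sum = 4070.625 ng/mL·h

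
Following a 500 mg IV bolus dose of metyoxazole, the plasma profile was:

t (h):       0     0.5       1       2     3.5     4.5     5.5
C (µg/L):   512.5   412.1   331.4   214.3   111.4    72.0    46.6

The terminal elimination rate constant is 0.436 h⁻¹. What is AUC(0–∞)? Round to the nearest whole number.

Trapezoidal AUC_0→5.5:
  [0→0.5]: (512.5+412.1)/2 × 0.5 = 231.15
  [0.5→1]: (412.1+331.4)/2 × 0.5 = 185.875
  [1→2]: (331.4+214.3)/2 × 1 = 272.85
  [2→3.5]: (214.3+111.4)/2 × 1.5 = 244.275
  [3.5→4.5]: (111.4+72.0)/2 × 1 = 91.7
  [4.5→5.5]: (72.0+46.6)/2 × 1 = 59.3
  Sum = 1085.15 µg/L·h
Extrapolated tail: C_last / k_e = 46.6 / 0.436 = 106.881
AUC_0→∞ = 1085.15 + 106.881 = 1192.031 µg/L·h

AUC = 1192 µg/L·h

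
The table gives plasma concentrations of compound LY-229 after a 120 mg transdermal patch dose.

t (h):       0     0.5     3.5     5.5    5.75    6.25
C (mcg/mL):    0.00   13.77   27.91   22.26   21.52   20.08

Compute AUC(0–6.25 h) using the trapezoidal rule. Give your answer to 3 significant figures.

Trapezoidal AUC_0→6.25:
  [0→0.5]: (0.00+13.77)/2 × 0.5 = 3.4425
  [0.5→3.5]: (13.77+27.91)/2 × 3 = 62.52
  [3.5→5.5]: (27.91+22.26)/2 × 2 = 50.17
  [5.5→5.75]: (22.26+21.52)/2 × 0.25 = 5.4725
  [5.75→6.25]: (21.52+20.08)/2 × 0.5 = 10.4
  Sum = 132.005 mcg/mL·h

AUC = 132 mcg/mL·h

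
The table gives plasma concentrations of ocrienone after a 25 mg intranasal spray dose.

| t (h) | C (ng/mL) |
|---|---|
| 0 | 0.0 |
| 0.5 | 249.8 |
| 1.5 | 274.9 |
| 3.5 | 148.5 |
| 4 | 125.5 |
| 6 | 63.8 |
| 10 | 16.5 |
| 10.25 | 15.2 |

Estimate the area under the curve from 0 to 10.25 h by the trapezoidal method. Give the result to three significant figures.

AUC = 1170 ng/mL·h

Trapezoidal AUC_0→10.25:
  [0→0.5]: (0.0+249.8)/2 × 0.5 = 62.45
  [0.5→1.5]: (249.8+274.9)/2 × 1 = 262.35
  [1.5→3.5]: (274.9+148.5)/2 × 2 = 423.4
  [3.5→4]: (148.5+125.5)/2 × 0.5 = 68.5
  [4→6]: (125.5+63.8)/2 × 2 = 189.3
  [6→10]: (63.8+16.5)/2 × 4 = 160.6
  [10→10.25]: (16.5+15.2)/2 × 0.25 = 3.9625
  Sum = 1170.5625 ng/mL·h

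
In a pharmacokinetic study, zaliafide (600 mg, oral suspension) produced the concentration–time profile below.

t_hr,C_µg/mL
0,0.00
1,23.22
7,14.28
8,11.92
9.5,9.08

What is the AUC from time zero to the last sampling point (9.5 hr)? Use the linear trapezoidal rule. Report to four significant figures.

Trapezoidal AUC_0→9.5:
  [0→1]: (0.00+23.22)/2 × 1 = 11.61
  [1→7]: (23.22+14.28)/2 × 6 = 112.5
  [7→8]: (14.28+11.92)/2 × 1 = 13.1
  [8→9.5]: (11.92+9.08)/2 × 1.5 = 15.75
  Sum = 152.96 µg/mL·hr

AUC = 153.0 µg/mL·hr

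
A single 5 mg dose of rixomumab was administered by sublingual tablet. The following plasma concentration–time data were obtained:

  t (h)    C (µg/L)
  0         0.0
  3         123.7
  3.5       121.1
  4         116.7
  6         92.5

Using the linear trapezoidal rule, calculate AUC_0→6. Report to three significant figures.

AUC = 515 µg/L·h

Trapezoidal AUC_0→6:
  [0→3]: (0.0+123.7)/2 × 3 = 185.55
  [3→3.5]: (123.7+121.1)/2 × 0.5 = 61.2
  [3.5→4]: (121.1+116.7)/2 × 0.5 = 59.45
  [4→6]: (116.7+92.5)/2 × 2 = 209.2
  Sum = 515.4 µg/L·h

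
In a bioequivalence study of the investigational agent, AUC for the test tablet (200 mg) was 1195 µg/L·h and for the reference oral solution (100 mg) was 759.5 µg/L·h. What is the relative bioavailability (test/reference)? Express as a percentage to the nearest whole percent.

F_rel = 79%

F_rel = (AUC_test/D_test) / (AUC_ref/D_ref)
      = (1195/200) / (759.5/100)
      = 5.975 / 7.595 = 0.7867 = 78.67%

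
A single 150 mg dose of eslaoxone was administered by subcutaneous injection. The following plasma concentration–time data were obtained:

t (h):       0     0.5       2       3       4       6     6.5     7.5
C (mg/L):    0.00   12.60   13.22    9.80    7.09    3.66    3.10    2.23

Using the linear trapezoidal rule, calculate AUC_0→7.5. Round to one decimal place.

AUC = 57.6 mg/L·h

Trapezoidal AUC_0→7.5:
  [0→0.5]: (0.00+12.60)/2 × 0.5 = 3.15
  [0.5→2]: (12.60+13.22)/2 × 1.5 = 19.365
  [2→3]: (13.22+9.80)/2 × 1 = 11.51
  [3→4]: (9.80+7.09)/2 × 1 = 8.445
  [4→6]: (7.09+3.66)/2 × 2 = 10.75
  [6→6.5]: (3.66+3.10)/2 × 0.5 = 1.69
  [6.5→7.5]: (3.10+2.23)/2 × 1 = 2.665
  Sum = 57.575 mg/L·h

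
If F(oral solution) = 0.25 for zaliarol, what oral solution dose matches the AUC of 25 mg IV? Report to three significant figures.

For equal systemic exposure: F × D_ev = D_iv
D_ev = D_iv / F = 25 / 0.25 = 100 mg

D_oral = 100 mg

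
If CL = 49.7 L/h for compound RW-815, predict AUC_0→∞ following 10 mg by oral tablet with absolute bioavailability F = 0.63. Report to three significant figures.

AUC_0→∞ = F × Dose / CL
        = 0.63 × 10 / 49.7 = 0.126761 mg/L·h

AUC = 0.127 mg/L·h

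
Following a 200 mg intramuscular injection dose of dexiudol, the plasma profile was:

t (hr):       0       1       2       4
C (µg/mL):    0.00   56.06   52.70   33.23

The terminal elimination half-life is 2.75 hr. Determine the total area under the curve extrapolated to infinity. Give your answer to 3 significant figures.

Trapezoidal AUC_0→4:
  [0→1]: (0.00+56.06)/2 × 1 = 28.03
  [1→2]: (56.06+52.70)/2 × 1 = 54.38
  [2→4]: (52.70+33.23)/2 × 2 = 85.93
  Sum = 168.34 µg/mL·hr
k_e = ln2 / t½ = 0.693147 / 2.75 = 0.2521 hr^-1
Extrapolated tail: C_last / k_e = 33.23 / 0.2521 = 131.813
AUC_0→∞ = 168.34 + 131.813 = 300.153 µg/mL·hr

AUC = 300 µg/mL·hr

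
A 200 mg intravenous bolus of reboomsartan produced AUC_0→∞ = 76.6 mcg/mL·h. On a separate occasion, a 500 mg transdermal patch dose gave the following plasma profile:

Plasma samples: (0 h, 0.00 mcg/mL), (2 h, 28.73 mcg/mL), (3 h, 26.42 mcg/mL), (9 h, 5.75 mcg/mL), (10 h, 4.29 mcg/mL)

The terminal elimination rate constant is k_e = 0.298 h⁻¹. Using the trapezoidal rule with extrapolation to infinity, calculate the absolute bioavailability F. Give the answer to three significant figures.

Trapezoidal AUC_0→10 (transdermal patch):
  [0→2]: (0.00+28.73)/2 × 2 = 28.73
  [2→3]: (28.73+26.42)/2 × 1 = 27.575
  [3→9]: (26.42+5.75)/2 × 6 = 96.51
  [9→10]: (5.75+4.29)/2 × 1 = 5.02
  Sum = 157.835 mcg/mL·h
Tail: C_last/k_e = 4.29/0.298 = 14.396
AUC_0→∞ (transdermal patch) = 157.835 + 14.396 = 172.231 mcg/mL·h
F = (AUC_ev/D_ev)/(AUC_iv/D_iv) = (172.231/500)/(76.6/200) = 0.344462/0.383 = 0.8994

F = 0.899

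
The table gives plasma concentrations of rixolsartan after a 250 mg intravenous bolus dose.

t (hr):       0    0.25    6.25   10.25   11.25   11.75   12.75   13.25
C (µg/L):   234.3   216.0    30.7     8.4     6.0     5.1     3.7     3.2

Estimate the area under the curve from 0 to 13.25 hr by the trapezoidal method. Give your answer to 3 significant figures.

Trapezoidal AUC_0→13.25:
  [0→0.25]: (234.3+216.0)/2 × 0.25 = 56.2875
  [0.25→6.25]: (216.0+30.7)/2 × 6 = 740.1
  [6.25→10.25]: (30.7+8.4)/2 × 4 = 78.2
  [10.25→11.25]: (8.4+6.0)/2 × 1 = 7.2
  [11.25→11.75]: (6.0+5.1)/2 × 0.5 = 2.775
  [11.75→12.75]: (5.1+3.7)/2 × 1 = 4.4
  [12.75→13.25]: (3.7+3.2)/2 × 0.5 = 1.725
  Sum = 890.6875 µg/L·hr

AUC = 891 µg/L·hr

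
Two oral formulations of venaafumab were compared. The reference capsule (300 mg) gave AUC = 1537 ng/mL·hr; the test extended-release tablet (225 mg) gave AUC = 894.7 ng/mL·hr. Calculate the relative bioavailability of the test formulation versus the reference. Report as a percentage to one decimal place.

F_rel = (AUC_test/D_test) / (AUC_ref/D_ref)
      = (894.7/225) / (1537/300)
      = 3.97644 / 5.12333 = 0.7761 = 77.61%

F_rel = 77.6%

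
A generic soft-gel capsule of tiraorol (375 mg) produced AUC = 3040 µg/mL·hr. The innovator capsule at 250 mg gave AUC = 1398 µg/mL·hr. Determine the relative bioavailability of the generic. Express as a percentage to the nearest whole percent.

F_rel = (AUC_test/D_test) / (AUC_ref/D_ref)
      = (3040/375) / (1398/250)
      = 8.10667 / 5.592 = 1.4497 = 144.97%

F_rel = 145%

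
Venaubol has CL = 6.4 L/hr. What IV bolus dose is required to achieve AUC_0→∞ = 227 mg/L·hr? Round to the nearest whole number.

Dose = 1453 mg

Dose_iv = CL × AUC_0→∞
     = 6.4 × 227 = 1452.8 mg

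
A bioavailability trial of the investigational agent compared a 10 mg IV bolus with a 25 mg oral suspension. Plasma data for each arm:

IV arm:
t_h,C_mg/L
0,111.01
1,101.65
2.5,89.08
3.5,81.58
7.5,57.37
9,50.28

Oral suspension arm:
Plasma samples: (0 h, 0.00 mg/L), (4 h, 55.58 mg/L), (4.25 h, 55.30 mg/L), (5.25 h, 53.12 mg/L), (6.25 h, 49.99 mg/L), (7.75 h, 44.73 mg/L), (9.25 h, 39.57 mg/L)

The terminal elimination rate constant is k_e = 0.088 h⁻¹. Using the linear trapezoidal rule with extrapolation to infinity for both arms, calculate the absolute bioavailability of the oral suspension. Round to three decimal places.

F = 0.258

Trapezoidal AUC_0→9 (IV):
  [0→1]: (111.01+101.65)/2 × 1 = 106.33
  [1→2.5]: (101.65+89.08)/2 × 1.5 = 143.0475
  [2.5→3.5]: (89.08+81.58)/2 × 1 = 85.33
  [3.5→7.5]: (81.58+57.37)/2 × 4 = 277.9
  [7.5→9]: (57.37+50.28)/2 × 1.5 = 80.7375
  Sum = 693.345 mg/L·h
IV tail: 50.28/0.088 = 571.364; AUC_iv,0→∞ = 693.345 + 571.364 = 1264.709 mg/L·h
Trapezoidal AUC_0→9.25 (oral suspension):
  [0→4]: (0.00+55.58)/2 × 4 = 111.16
  [4→4.25]: (55.58+55.30)/2 × 0.25 = 13.86
  [4.25→5.25]: (55.30+53.12)/2 × 1 = 54.21
  [5.25→6.25]: (53.12+49.99)/2 × 1 = 51.555
  [6.25→7.75]: (49.99+44.73)/2 × 1.5 = 71.04
  [7.75→9.25]: (44.73+39.57)/2 × 1.5 = 63.225
  Sum = 365.05 mg/L·h
oral suspension tail: 39.57/0.088 = 449.659; AUC_ev,0→∞ = 365.05 + 449.659 = 814.709 mg/L·h
F = (AUC_ev/D_ev)/(AUC_iv/D_iv) = (814.709/25)/(1264.709/10) = 32.58836/126.4709 = 0.2577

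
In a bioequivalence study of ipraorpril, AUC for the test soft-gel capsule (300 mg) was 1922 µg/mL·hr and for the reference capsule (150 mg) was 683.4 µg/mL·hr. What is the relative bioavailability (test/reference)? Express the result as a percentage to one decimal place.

F_rel = 140.6%

F_rel = (AUC_test/D_test) / (AUC_ref/D_ref)
      = (1922/300) / (683.4/150)
      = 6.40667 / 4.556 = 1.4062 = 140.62%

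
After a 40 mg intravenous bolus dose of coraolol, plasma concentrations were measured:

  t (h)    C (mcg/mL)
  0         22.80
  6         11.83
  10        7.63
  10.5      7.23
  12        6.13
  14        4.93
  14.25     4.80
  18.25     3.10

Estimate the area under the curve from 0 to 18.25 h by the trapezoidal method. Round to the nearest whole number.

AUC = 185 mcg/mL·h

Trapezoidal AUC_0→18.25:
  [0→6]: (22.80+11.83)/2 × 6 = 103.89
  [6→10]: (11.83+7.63)/2 × 4 = 38.92
  [10→10.5]: (7.63+7.23)/2 × 0.5 = 3.715
  [10.5→12]: (7.23+6.13)/2 × 1.5 = 10.02
  [12→14]: (6.13+4.93)/2 × 2 = 11.06
  [14→14.25]: (4.93+4.80)/2 × 0.25 = 1.21625
  [14.25→18.25]: (4.80+3.10)/2 × 4 = 15.8
  Sum = 184.62125 mcg/mL·h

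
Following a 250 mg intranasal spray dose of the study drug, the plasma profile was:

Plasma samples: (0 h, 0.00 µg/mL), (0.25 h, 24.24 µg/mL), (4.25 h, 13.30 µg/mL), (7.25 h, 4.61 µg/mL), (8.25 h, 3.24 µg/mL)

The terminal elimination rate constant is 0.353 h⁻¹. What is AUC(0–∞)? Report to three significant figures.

Trapezoidal AUC_0→8.25:
  [0→0.25]: (0.00+24.24)/2 × 0.25 = 3.03
  [0.25→4.25]: (24.24+13.30)/2 × 4 = 75.08
  [4.25→7.25]: (13.30+4.61)/2 × 3 = 26.865
  [7.25→8.25]: (4.61+3.24)/2 × 1 = 3.925
  Sum = 108.9 µg/mL·h
Extrapolated tail: C_last / k_e = 3.24 / 0.353 = 9.178
AUC_0→∞ = 108.9 + 9.178 = 118.078 µg/mL·h

AUC = 118 µg/mL·h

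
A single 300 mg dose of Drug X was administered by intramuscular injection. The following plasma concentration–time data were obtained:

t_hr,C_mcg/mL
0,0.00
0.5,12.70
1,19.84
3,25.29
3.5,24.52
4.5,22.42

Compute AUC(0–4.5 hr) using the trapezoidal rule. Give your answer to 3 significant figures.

Trapezoidal AUC_0→4.5:
  [0→0.5]: (0.00+12.70)/2 × 0.5 = 3.175
  [0.5→1]: (12.70+19.84)/2 × 0.5 = 8.135
  [1→3]: (19.84+25.29)/2 × 2 = 45.13
  [3→3.5]: (25.29+24.52)/2 × 0.5 = 12.4525
  [3.5→4.5]: (24.52+22.42)/2 × 1 = 23.47
  Sum = 92.3625 mcg/mL·hr

AUC = 92.4 mcg/mL·hr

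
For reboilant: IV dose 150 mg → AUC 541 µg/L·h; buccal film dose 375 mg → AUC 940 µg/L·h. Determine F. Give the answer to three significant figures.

F = 0.695

F = (AUC_ev / D_ev) / (AUC_iv / D_iv)
  = (940/375) / (541/150)
  = 2.50667 / 3.60667 = 0.6950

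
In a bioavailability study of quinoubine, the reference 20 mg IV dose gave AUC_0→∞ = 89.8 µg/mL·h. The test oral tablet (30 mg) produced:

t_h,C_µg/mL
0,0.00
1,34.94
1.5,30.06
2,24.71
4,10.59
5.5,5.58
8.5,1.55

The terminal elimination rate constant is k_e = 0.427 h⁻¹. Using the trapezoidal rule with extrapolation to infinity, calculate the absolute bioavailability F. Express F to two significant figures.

F = 0.81

Trapezoidal AUC_0→8.5 (oral tablet):
  [0→1]: (0.00+34.94)/2 × 1 = 17.47
  [1→1.5]: (34.94+30.06)/2 × 0.5 = 16.25
  [1.5→2]: (30.06+24.71)/2 × 0.5 = 13.6925
  [2→4]: (24.71+10.59)/2 × 2 = 35.3
  [4→5.5]: (10.59+5.58)/2 × 1.5 = 12.1275
  [5.5→8.5]: (5.58+1.55)/2 × 3 = 10.695
  Sum = 105.535 µg/mL·h
Tail: C_last/k_e = 1.55/0.427 = 3.630
AUC_0→∞ (oral tablet) = 105.535 + 3.630 = 109.165 µg/mL·h
F = (AUC_ev/D_ev)/(AUC_iv/D_iv) = (109.165/30)/(89.8/20) = 3.63883/4.49 = 0.8104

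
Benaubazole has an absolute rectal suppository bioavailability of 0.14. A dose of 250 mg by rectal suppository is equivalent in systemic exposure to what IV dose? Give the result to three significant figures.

D_iv = 35.0 mg

Systemic exposure from an extravascular dose = F × D_ev, so the equivalent IV dose is F × D_ev.
D_iv = F × D_ev = 0.14 × 250 = 35 mg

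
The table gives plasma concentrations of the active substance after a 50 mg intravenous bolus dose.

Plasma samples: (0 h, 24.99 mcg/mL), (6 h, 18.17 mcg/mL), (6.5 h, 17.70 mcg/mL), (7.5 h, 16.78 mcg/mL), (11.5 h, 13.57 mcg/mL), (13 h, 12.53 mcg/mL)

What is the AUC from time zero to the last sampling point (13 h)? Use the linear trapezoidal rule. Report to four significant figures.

AUC = 236.0 mcg/mL·h

Trapezoidal AUC_0→13:
  [0→6]: (24.99+18.17)/2 × 6 = 129.48
  [6→6.5]: (18.17+17.70)/2 × 0.5 = 8.9675
  [6.5→7.5]: (17.70+16.78)/2 × 1 = 17.24
  [7.5→11.5]: (16.78+13.57)/2 × 4 = 60.7
  [11.5→13]: (13.57+12.53)/2 × 1.5 = 19.575
  Sum = 235.9625 mcg/mL·h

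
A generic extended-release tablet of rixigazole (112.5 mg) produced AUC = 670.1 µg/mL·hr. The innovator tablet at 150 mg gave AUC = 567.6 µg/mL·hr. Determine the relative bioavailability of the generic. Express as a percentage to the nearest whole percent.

F_rel = (AUC_test/D_test) / (AUC_ref/D_ref)
      = (670.1/112.5) / (567.6/150)
      = 5.95644 / 3.784 = 1.5741 = 157.41%

F_rel = 157%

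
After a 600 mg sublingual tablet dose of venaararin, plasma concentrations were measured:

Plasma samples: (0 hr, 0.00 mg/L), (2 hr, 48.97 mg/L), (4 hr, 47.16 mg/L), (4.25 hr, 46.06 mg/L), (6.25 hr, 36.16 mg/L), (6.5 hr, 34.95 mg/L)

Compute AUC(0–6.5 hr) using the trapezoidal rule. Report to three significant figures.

AUC = 248 mg/L·hr

Trapezoidal AUC_0→6.5:
  [0→2]: (0.00+48.97)/2 × 2 = 48.97
  [2→4]: (48.97+47.16)/2 × 2 = 96.13
  [4→4.25]: (47.16+46.06)/2 × 0.25 = 11.6525
  [4.25→6.25]: (46.06+36.16)/2 × 2 = 82.22
  [6.25→6.5]: (36.16+34.95)/2 × 0.25 = 8.88875
  Sum = 247.86125 mg/L·hr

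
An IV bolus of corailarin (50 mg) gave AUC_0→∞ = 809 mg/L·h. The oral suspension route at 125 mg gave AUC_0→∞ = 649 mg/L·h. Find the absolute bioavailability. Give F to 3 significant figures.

F = 0.321

F = (AUC_ev / D_ev) / (AUC_iv / D_iv)
  = (649/125) / (809/50)
  = 5.192 / 16.18 = 0.3209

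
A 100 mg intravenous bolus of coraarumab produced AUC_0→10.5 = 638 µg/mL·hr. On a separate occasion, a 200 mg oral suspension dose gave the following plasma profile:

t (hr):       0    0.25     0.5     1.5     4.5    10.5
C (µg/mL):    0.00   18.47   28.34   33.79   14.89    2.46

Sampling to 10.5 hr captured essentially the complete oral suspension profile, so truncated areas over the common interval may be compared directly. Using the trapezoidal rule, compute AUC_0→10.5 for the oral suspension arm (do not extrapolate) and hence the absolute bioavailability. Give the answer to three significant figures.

F = 0.129

Trapezoidal AUC_0→10.5 (oral suspension):
  [0→0.25]: (0.00+18.47)/2 × 0.25 = 2.30875
  [0.25→0.5]: (18.47+28.34)/2 × 0.25 = 5.85125
  [0.5→1.5]: (28.34+33.79)/2 × 1 = 31.065
  [1.5→4.5]: (33.79+14.89)/2 × 3 = 73.02
  [4.5→10.5]: (14.89+2.46)/2 × 6 = 52.05
  Sum = 164.295 µg/mL·hr
F = (AUC_ev/D_ev)/(AUC_iv/D_iv) = (164.295/200)/(638/100) = 0.821475/6.38 = 0.1288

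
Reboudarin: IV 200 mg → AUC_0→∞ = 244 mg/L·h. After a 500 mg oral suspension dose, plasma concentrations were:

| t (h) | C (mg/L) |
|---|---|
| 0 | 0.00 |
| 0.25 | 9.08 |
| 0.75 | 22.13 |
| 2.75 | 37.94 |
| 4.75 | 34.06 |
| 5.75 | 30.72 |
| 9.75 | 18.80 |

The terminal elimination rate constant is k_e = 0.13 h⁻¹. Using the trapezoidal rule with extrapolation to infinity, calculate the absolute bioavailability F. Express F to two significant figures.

Trapezoidal AUC_0→9.75 (oral suspension):
  [0→0.25]: (0.00+9.08)/2 × 0.25 = 1.135
  [0.25→0.75]: (9.08+22.13)/2 × 0.5 = 7.8025
  [0.75→2.75]: (22.13+37.94)/2 × 2 = 60.07
  [2.75→4.75]: (37.94+34.06)/2 × 2 = 72.0
  [4.75→5.75]: (34.06+30.72)/2 × 1 = 32.39
  [5.75→9.75]: (30.72+18.80)/2 × 4 = 99.04
  Sum = 272.4375 mg/L·h
Tail: C_last/k_e = 18.80/0.13 = 144.615
AUC_0→∞ (oral suspension) = 272.4375 + 144.615 = 417.0525 mg/L·h
F = (AUC_ev/D_ev)/(AUC_iv/D_iv) = (417.0525/500)/(244/200) = 0.834105/1.22 = 0.6837

F = 0.68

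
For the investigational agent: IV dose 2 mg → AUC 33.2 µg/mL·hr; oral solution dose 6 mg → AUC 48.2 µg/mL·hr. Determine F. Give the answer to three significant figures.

F = 0.484

F = (AUC_ev / D_ev) / (AUC_iv / D_iv)
  = (48.2/6) / (33.2/2)
  = 8.03333 / 16.6 = 0.4839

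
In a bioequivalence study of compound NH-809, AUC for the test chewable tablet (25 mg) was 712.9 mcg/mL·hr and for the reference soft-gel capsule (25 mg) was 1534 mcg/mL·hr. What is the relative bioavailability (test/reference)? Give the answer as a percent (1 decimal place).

F_rel = (AUC_test/D_test) / (AUC_ref/D_ref)
      = (712.9/25) / (1534/25)
      = 28.516 / 61.36 = 0.4647 = 46.47%

F_rel = 46.5%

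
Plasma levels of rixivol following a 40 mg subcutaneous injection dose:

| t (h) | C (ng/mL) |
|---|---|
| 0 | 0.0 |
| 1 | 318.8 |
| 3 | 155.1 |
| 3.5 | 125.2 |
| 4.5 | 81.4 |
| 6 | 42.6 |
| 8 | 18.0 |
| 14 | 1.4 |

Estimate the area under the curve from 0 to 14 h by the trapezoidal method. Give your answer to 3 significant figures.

Trapezoidal AUC_0→14:
  [0→1]: (0.0+318.8)/2 × 1 = 159.4
  [1→3]: (318.8+155.1)/2 × 2 = 473.9
  [3→3.5]: (155.1+125.2)/2 × 0.5 = 70.075
  [3.5→4.5]: (125.2+81.4)/2 × 1 = 103.3
  [4.5→6]: (81.4+42.6)/2 × 1.5 = 93.0
  [6→8]: (42.6+18.0)/2 × 2 = 60.6
  [8→14]: (18.0+1.4)/2 × 6 = 58.2
  Sum = 1018.475 ng/mL·h

AUC = 1020 ng/mL·h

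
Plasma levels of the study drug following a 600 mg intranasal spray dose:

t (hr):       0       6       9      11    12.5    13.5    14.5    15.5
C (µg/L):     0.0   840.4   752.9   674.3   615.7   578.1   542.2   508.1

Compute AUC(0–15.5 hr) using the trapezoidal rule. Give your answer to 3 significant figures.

AUC = 8990 µg/L·hr

Trapezoidal AUC_0→15.5:
  [0→6]: (0.0+840.4)/2 × 6 = 2521.2
  [6→9]: (840.4+752.9)/2 × 3 = 2389.95
  [9→11]: (752.9+674.3)/2 × 2 = 1427.2
  [11→12.5]: (674.3+615.7)/2 × 1.5 = 967.5
  [12.5→13.5]: (615.7+578.1)/2 × 1 = 596.9
  [13.5→14.5]: (578.1+542.2)/2 × 1 = 560.15
  [14.5→15.5]: (542.2+508.1)/2 × 1 = 525.15
  Sum = 8988.05 µg/L·hr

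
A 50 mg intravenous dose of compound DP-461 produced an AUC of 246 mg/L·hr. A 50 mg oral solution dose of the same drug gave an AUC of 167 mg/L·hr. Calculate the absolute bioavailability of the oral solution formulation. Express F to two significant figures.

F = 0.68

F = (AUC_ev / D_ev) / (AUC_iv / D_iv)
  = (167/50) / (246/50)
  = 3.34 / 4.92 = 0.6789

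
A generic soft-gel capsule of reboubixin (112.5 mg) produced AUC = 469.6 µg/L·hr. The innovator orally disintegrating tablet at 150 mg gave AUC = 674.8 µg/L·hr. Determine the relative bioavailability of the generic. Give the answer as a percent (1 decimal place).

F_rel = (AUC_test/D_test) / (AUC_ref/D_ref)
      = (469.6/112.5) / (674.8/150)
      = 4.17422 / 4.49867 = 0.9279 = 92.79%

F_rel = 92.8%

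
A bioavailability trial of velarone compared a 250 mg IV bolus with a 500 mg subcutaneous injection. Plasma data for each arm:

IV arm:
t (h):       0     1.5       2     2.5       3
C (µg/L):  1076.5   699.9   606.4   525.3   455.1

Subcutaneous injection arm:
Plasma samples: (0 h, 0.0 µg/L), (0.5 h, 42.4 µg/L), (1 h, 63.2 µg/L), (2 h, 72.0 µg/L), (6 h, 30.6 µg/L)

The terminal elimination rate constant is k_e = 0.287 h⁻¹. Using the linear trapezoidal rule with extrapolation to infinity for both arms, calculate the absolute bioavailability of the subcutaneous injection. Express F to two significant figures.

Trapezoidal AUC_0→3 (IV):
  [0→1.5]: (1076.5+699.9)/2 × 1.5 = 1332.3
  [1.5→2]: (699.9+606.4)/2 × 0.5 = 326.575
  [2→2.5]: (606.4+525.3)/2 × 0.5 = 282.925
  [2.5→3]: (525.3+455.1)/2 × 0.5 = 245.1
  Sum = 2186.9 µg/L·h
IV tail: 455.1/0.287 = 1585.714; AUC_iv,0→∞ = 2186.9 + 1585.714 = 3772.614 µg/L·h
Trapezoidal AUC_0→6 (subcutaneous injection):
  [0→0.5]: (0.0+42.4)/2 × 0.5 = 10.6
  [0.5→1]: (42.4+63.2)/2 × 0.5 = 26.4
  [1→2]: (63.2+72.0)/2 × 1 = 67.6
  [2→6]: (72.0+30.6)/2 × 4 = 205.2
  Sum = 309.8 µg/L·h
subcutaneous injection tail: 30.6/0.287 = 106.620; AUC_ev,0→∞ = 309.8 + 106.620 = 416.42 µg/L·h
F = (AUC_ev/D_ev)/(AUC_iv/D_iv) = (416.42/500)/(3772.614/250) = 0.83284/15.090456 = 0.0552

F = 0.055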